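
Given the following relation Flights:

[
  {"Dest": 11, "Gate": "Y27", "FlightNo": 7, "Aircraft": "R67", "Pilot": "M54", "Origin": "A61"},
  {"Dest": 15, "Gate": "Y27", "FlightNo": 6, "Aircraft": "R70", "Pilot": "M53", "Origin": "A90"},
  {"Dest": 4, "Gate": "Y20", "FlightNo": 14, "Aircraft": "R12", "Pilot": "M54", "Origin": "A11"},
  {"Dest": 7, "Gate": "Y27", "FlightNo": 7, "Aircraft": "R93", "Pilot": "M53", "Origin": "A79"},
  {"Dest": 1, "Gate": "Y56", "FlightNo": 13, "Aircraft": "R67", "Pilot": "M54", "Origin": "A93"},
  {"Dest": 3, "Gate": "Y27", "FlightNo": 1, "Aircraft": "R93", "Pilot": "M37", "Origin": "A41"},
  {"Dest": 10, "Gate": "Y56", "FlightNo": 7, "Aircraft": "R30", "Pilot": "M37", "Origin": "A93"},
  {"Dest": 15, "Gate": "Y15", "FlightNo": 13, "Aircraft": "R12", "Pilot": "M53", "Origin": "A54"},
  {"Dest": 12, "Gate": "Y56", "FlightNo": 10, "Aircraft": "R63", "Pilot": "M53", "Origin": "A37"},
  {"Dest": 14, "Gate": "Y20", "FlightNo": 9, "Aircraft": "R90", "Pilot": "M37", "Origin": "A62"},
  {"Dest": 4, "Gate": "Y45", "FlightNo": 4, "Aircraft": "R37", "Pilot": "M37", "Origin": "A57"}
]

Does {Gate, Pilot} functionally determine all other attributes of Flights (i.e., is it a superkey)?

No

Two distinct rows share (Gate=Y27, Pilot=M53), so {Gate, Pilot} does not determine every attribute — not a superkey.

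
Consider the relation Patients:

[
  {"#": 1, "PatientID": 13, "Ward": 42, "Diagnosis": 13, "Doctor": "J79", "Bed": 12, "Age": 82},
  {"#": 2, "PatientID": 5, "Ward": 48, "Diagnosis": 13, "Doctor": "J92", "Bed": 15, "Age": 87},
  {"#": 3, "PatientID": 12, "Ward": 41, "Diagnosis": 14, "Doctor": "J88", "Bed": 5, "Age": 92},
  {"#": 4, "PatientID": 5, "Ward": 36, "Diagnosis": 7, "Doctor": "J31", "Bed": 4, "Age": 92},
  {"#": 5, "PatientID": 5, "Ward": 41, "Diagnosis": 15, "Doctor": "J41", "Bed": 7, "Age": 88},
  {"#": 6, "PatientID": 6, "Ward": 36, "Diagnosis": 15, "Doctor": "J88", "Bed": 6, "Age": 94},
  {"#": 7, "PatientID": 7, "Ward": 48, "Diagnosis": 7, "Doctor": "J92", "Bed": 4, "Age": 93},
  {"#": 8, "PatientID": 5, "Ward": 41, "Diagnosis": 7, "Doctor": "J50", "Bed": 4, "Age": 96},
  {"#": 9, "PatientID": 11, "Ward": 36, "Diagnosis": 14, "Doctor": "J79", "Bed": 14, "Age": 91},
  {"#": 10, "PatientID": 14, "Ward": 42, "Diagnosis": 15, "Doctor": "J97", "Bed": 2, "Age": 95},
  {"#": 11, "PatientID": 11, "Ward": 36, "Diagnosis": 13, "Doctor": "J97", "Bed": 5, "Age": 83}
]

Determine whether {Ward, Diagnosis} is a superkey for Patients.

Yes

All 11 rows have distinct {Ward, Diagnosis} values, so {Ward, Diagnosis} → (all attributes) holds and {Ward, Diagnosis} is a superkey.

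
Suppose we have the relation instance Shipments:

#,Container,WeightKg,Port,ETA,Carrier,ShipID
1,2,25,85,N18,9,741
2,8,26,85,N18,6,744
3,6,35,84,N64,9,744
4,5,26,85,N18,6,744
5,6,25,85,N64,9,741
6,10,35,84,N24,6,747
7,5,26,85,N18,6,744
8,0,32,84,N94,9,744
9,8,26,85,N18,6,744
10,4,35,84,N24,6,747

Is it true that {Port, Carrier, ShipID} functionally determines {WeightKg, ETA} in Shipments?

(Port=85, Carrier=9, ShipID=741): rows 1, 5 → {WeightKg,ETA} takes values {(25, N18), (25, N64)} — violation
(Port=85, Carrier=6, ShipID=744): rows 2, 4, 7, 9 → {WeightKg,ETA} = (26, N18), (26, N18), (26, N18), (26, N18) ✓
(Port=84, Carrier=9, ShipID=744): rows 3, 8 → {WeightKg,ETA} takes values {(35, N64), (32, N94)} — violation
(Port=84, Carrier=6, ShipID=747): rows 6, 10 → {WeightKg,ETA} = (35, N24), (35, N24) ✓
Two rows agree on {Port, Carrier, ShipID} but differ on {WeightKg, ETA}, so {Port, Carrier, ShipID} → {WeightKg, ETA} does not hold.

No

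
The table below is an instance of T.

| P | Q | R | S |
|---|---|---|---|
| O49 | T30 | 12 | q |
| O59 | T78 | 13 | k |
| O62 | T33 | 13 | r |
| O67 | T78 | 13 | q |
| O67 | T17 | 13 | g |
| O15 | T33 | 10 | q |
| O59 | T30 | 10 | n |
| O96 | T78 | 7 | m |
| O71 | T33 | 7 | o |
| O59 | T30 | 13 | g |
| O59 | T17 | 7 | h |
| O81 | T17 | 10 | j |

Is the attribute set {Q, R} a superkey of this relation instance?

Two distinct rows share (Q=T78, R=13), so {Q, R} does not determine every attribute — not a superkey.

No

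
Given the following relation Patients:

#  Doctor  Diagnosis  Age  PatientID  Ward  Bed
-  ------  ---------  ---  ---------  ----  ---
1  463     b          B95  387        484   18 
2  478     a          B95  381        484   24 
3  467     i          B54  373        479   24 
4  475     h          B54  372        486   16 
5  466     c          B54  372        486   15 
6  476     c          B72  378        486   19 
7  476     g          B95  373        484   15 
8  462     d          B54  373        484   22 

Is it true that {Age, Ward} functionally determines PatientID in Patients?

(Age=B95, Ward=484): rows 1, 2, 7 → PatientID takes values {387, 381, 373} — violation
(Age=B54, Ward=479): row 3 → PatientID = 373 ✓
(Age=B54, Ward=486): rows 4, 5 → PatientID = 372, 372 ✓
(Age=B72, Ward=486): row 6 → PatientID = 378 ✓
(Age=B54, Ward=484): row 8 → PatientID = 373 ✓
Two rows agree on {Age, Ward} but differ on PatientID, so {Age, Ward} → PatientID does not hold.

No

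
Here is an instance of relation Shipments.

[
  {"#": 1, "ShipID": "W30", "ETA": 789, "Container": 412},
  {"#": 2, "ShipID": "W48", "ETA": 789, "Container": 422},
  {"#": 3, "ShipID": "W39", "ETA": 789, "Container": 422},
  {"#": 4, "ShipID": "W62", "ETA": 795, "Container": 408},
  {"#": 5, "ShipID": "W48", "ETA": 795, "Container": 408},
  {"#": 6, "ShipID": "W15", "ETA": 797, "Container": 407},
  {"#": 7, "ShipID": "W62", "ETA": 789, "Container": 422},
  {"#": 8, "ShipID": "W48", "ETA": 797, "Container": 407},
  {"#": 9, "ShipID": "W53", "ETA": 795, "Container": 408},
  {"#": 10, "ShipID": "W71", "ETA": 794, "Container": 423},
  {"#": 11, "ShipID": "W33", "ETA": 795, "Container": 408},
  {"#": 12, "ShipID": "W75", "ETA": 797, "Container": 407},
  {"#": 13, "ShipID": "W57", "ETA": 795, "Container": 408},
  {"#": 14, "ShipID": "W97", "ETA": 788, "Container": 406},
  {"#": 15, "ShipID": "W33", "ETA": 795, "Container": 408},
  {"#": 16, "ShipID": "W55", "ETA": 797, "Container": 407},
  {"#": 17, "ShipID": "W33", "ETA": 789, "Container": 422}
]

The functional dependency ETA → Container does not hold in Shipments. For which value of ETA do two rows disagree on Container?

789

ETA=789: rows 1, 2, 3, 7, 17 → Container takes values {412, 422} — violation
ETA=795: rows 4, 5, 9, 11, 13, 15 → Container = 408, 408, 408, 408, 408, 408 ✓
ETA=797: rows 6, 8, 12, 16 → Container = 407, 407, 407, 407 ✓
ETA=794: row 10 → Container = 423 ✓
ETA=788: row 14 → Container = 406 ✓
The only ETA value with inconsistent Container is ETA=789.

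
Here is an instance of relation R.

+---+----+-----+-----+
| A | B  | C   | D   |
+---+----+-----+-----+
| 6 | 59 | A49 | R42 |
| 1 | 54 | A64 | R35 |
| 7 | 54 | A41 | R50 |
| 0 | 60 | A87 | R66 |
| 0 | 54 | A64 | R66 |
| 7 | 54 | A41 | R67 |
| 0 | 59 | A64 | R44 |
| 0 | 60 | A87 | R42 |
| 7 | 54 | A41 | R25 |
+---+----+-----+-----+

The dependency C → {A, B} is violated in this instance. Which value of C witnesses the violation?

A64

C=A49: 1 row → {A,B} = (6, 59) ✓
C=A64: 3 rows → {A,B} takes values {(1, 54), (0, 54), (0, 59)} — violation
C=A41: 3 rows → {A,B} = (7, 54), (7, 54), (7, 54) ✓
C=A87: 2 rows → {A,B} = (0, 60), (0, 60) ✓
The only C value with inconsistent RHS is C=A64.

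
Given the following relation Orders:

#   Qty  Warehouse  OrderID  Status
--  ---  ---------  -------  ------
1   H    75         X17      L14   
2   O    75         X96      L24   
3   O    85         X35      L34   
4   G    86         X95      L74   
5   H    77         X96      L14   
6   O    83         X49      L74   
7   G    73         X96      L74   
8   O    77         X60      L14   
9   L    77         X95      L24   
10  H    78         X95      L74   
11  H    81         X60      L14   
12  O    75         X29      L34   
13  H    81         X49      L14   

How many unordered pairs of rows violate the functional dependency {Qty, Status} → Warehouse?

(Qty=H, Status=L14): violating pairs (1,5), (1,11), (1,13), (5,11), (5,13) — 5 pairs.
(Qty=O, Status=L34): violating pairs (3,12) — 1 pair.
(Qty=G, Status=L74): violating pairs (4,7) — 1 pair.

7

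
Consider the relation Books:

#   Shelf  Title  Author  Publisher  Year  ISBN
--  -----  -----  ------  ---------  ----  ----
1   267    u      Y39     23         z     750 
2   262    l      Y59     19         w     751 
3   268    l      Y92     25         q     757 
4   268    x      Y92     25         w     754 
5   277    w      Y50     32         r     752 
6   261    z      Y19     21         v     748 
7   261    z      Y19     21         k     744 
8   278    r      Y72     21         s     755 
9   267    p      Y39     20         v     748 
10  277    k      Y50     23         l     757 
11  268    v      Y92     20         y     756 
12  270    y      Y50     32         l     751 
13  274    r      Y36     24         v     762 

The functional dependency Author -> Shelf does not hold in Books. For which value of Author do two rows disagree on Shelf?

Author=Y39: rows 1, 9 → Shelf = 267, 267 ✓
Author=Y59: row 2 → Shelf = 262 ✓
Author=Y92: rows 3, 4, 11 → Shelf = 268, 268, 268 ✓
Author=Y50: rows 5, 10, 12 → Shelf takes values {277, 270} — violation
Author=Y19: rows 6, 7 → Shelf = 261, 261 ✓
Author=Y72: row 8 → Shelf = 278 ✓
Author=Y36: row 13 → Shelf = 274 ✓
The only Author value with inconsistent Shelf is Author=Y50.

Y50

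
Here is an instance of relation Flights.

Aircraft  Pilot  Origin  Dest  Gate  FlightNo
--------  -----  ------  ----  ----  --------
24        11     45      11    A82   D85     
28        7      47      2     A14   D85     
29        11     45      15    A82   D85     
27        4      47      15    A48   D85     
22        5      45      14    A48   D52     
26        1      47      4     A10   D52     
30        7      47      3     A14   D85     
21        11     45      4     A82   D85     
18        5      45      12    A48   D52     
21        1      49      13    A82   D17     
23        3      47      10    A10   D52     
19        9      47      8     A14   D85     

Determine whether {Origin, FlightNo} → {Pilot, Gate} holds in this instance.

No

(Origin=45, FlightNo=D85): 3 rows → {Pilot,Gate} = (11, A82), (11, A82), (11, A82) ✓
(Origin=47, FlightNo=D85): 4 rows → {Pilot,Gate} takes values {(7, A14), (4, A48), (9, A14)} — violation
(Origin=45, FlightNo=D52): 2 rows → {Pilot,Gate} = (5, A48), (5, A48) ✓
(Origin=47, FlightNo=D52): 2 rows → {Pilot,Gate} takes values {(1, A10), (3, A10)} — violation
(Origin=49, FlightNo=D17): 1 row → {Pilot,Gate} = (1, A82) ✓
Two rows agree on {Origin, FlightNo} but differ on {Pilot, Gate}, so {Origin, FlightNo} → {Pilot, Gate} does not hold.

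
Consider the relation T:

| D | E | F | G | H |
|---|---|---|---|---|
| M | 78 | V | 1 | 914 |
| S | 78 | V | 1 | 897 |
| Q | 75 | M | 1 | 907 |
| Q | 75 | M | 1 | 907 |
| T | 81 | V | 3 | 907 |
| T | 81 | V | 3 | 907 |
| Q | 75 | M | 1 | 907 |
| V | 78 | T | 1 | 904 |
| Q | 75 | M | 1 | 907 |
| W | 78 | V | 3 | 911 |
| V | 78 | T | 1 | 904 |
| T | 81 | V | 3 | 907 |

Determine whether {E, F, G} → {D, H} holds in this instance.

No

(E=78, F=V, G=1): 2 rows → {D,H} takes values {(M, 914), (S, 897)} — violation
(E=75, F=M, G=1): 4 rows → {D,H} = (Q, 907), (Q, 907), (Q, 907), (Q, 907) ✓
(E=81, F=V, G=3): 3 rows → {D,H} = (T, 907), (T, 907), (T, 907) ✓
(E=78, F=T, G=1): 2 rows → {D,H} = (V, 904), (V, 904) ✓
(E=78, F=V, G=3): 1 row → {D,H} = (W, 911) ✓
Two rows agree on {E, F, G} but differ on {D, H}, so {E, F, G} → {D, H} does not hold.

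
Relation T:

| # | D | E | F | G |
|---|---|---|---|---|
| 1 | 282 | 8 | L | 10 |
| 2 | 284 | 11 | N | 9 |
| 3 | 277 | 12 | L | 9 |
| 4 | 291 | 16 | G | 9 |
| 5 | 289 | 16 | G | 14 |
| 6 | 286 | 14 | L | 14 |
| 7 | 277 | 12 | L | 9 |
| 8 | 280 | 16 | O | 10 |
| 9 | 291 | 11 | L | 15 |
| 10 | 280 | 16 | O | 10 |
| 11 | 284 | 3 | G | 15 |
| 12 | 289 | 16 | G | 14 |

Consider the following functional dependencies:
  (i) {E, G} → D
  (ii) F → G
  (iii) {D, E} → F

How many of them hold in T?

2

(i) {E, G} → D: every LHS value maps to a single RHS value — holds.
(ii) F → G: F=L: rows 1, 3, 6, 7, 9 → G takes values {10, 9, 14, 15} — violation; F=G: rows 4, 5, 11, 12 → G takes values {9, 14, 15} — violation — fails.
(iii) {D, E} → F: every LHS value maps to a single RHS value — holds.
2 of the 3 dependencies hold.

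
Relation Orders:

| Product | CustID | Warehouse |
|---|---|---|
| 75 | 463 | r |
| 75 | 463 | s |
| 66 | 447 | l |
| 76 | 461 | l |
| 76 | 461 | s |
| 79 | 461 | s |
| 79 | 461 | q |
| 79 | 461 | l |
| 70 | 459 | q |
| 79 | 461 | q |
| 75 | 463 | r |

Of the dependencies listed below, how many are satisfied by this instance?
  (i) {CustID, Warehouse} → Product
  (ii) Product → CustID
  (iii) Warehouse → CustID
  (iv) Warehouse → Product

1

(i) {CustID, Warehouse} → Product: (CustID=461, Warehouse=l): 2 rows → Product takes values {76, 79} — violation; (CustID=461, Warehouse=s): 2 rows → Product takes values {76, 79} — violation — fails.
(ii) Product → CustID: every LHS value maps to a single RHS value — holds.
(iii) Warehouse → CustID: Warehouse=s: 3 rows → CustID takes values {463, 461} — violation; Warehouse=l: 3 rows → CustID takes values {447, 461} — violation; Warehouse=q: 3 rows → CustID takes values {461, 459} — violation — fails.
(iv) Warehouse → Product: Warehouse=s: 3 rows → Product takes values {75, 76, 79} — violation; Warehouse=l: 3 rows → Product takes values {66, 76, 79} — violation; Warehouse=q: 3 rows → Product takes values {79, 70} — violation — fails.
1 of the 4 dependencies holds.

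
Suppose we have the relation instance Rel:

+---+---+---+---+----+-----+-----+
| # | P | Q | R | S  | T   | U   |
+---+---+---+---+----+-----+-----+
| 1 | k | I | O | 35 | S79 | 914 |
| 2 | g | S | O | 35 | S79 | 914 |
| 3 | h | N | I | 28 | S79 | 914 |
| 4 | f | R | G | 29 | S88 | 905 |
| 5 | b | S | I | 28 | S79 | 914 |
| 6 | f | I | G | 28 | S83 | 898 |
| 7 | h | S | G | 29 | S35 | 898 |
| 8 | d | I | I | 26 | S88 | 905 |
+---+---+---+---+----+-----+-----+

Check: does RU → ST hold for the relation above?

No

(R=O, U=914): rows 1, 2 → {S,T} = (35, S79), (35, S79) ✓
(R=I, U=914): rows 3, 5 → {S,T} = (28, S79), (28, S79) ✓
(R=G, U=905): row 4 → {S,T} = (29, S88) ✓
(R=G, U=898): rows 6, 7 → {S,T} takes values {(28, S83), (29, S35)} — violation
(R=I, U=905): row 8 → {S,T} = (26, S88) ✓
Two rows agree on RU but differ on ST, so RU → ST does not hold.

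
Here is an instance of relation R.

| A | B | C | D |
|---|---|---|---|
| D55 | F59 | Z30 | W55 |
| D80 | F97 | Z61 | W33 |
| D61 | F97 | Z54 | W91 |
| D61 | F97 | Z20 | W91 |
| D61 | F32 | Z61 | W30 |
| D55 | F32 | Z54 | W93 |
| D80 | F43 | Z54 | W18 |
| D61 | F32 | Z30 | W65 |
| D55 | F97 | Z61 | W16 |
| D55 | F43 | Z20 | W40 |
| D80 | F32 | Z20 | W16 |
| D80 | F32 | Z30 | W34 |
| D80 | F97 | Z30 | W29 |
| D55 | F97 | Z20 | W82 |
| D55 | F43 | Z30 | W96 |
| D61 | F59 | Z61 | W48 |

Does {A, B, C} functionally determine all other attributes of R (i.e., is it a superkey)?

All 16 rows have distinct {A, B, C} values, so {A, B, C} → (all attributes) holds and {A, B, C} is a superkey.

Yes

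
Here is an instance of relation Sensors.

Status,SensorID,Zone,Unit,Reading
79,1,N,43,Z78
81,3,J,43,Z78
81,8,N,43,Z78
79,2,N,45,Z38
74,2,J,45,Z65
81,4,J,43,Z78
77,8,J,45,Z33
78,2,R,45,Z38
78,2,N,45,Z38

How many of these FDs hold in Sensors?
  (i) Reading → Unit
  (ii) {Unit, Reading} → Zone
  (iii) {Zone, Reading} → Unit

(i) Reading → Unit: every LHS value maps to a single RHS value — holds.
(ii) {Unit, Reading} → Zone: (Unit=43, Reading=Z78): 4 rows → Zone takes values {N, J} — violation; (Unit=45, Reading=Z38): 3 rows → Zone takes values {N, R} — violation — fails.
(iii) {Zone, Reading} → Unit: every LHS value maps to a single RHS value — holds.
2 of the 3 dependencies hold.

2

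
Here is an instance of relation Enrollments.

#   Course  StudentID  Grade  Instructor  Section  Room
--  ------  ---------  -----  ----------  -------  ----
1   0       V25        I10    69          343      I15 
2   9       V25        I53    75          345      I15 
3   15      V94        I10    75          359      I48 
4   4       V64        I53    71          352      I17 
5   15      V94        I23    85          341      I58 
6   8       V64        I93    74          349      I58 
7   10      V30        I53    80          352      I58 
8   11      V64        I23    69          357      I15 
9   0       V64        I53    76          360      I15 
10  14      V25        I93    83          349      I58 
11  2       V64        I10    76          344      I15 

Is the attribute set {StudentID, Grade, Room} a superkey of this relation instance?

Yes

All 11 rows have distinct {StudentID, Grade, Room} values, so {StudentID, Grade, Room} → (all attributes) holds and {StudentID, Grade, Room} is a superkey.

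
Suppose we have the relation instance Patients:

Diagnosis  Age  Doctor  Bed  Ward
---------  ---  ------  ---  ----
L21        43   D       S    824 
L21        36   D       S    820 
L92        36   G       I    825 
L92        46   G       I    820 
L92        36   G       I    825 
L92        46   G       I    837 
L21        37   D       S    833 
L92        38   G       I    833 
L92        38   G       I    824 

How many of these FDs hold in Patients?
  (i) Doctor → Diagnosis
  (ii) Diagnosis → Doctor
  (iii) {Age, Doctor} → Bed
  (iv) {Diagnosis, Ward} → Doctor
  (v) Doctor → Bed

(i) Doctor → Diagnosis: every LHS value maps to a single RHS value — holds.
(ii) Diagnosis → Doctor: every LHS value maps to a single RHS value — holds.
(iii) {Age, Doctor} → Bed: every LHS value maps to a single RHS value — holds.
(iv) {Diagnosis, Ward} → Doctor: every LHS value maps to a single RHS value — holds.
(v) Doctor → Bed: every LHS value maps to a single RHS value — holds.
5 of the 5 dependencies hold.

5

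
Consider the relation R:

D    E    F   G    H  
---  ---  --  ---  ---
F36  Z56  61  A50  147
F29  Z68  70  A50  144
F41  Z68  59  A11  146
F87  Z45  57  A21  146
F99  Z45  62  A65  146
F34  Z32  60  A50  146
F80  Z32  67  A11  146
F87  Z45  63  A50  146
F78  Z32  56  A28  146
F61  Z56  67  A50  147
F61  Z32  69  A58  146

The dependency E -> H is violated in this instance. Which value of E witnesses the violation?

Z68

E=Z56: 2 rows → H = 147, 147 ✓
E=Z68: 2 rows → H takes values {144, 146} — violation
E=Z45: 3 rows → H = 146, 146, 146 ✓
E=Z32: 4 rows → H = 146, 146, 146, 146 ✓
The only E value with inconsistent H is E=Z68.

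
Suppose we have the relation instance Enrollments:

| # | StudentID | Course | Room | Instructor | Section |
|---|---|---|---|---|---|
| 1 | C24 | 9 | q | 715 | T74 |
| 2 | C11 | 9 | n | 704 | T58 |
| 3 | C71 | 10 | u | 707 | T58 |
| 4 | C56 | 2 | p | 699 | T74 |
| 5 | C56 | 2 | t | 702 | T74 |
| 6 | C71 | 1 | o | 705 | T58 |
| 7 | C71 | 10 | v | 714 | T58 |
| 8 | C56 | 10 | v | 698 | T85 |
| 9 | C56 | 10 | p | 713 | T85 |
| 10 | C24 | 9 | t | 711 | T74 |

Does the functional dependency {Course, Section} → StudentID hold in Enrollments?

(Course=9, Section=T74): rows 1, 10 → StudentID = C24, C24 ✓
(Course=9, Section=T58): row 2 → StudentID = C11 ✓
(Course=10, Section=T58): rows 3, 7 → StudentID = C71, C71 ✓
(Course=2, Section=T74): rows 4, 5 → StudentID = C56, C56 ✓
(Course=1, Section=T58): row 6 → StudentID = C71 ✓
(Course=10, Section=T85): rows 8, 9 → StudentID = C56, C56 ✓
Every {Course, Section} value is associated with a single StudentID value, so {Course, Section} → StudentID holds.

Yes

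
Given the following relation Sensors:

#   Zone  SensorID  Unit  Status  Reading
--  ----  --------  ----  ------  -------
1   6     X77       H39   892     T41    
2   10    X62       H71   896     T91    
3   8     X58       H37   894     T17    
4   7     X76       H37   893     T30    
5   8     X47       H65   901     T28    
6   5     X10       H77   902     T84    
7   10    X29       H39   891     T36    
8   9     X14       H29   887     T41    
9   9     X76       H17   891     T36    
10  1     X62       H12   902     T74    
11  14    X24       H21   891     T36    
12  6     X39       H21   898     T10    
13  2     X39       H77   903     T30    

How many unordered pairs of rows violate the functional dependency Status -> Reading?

Status=902: violating pairs (6,10) — 1 pair.
Status=891: all 3 rows agree on Reading — 0 pairs.

1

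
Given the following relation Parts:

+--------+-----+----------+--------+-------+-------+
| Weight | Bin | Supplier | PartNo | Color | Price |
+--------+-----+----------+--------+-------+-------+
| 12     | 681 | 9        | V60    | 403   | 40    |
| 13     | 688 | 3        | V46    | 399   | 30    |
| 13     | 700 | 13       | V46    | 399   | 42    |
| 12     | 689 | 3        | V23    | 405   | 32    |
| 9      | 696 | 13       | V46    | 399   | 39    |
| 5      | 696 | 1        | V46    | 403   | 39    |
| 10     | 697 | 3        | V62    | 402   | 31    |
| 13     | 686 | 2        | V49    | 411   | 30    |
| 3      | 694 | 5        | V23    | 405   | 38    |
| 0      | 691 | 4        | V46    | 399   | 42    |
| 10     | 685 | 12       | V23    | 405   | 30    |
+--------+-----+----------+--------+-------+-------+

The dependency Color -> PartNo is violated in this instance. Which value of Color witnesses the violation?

403

Color=403: 2 rows → PartNo takes values {V60, V46} — violation
Color=399: 4 rows → PartNo = V46, V46, V46, V46 ✓
Color=405: 3 rows → PartNo = V23, V23, V23 ✓
Color=402: 1 row → PartNo = V62 ✓
Color=411: 1 row → PartNo = V49 ✓
The only Color value with inconsistent PartNo is Color=403.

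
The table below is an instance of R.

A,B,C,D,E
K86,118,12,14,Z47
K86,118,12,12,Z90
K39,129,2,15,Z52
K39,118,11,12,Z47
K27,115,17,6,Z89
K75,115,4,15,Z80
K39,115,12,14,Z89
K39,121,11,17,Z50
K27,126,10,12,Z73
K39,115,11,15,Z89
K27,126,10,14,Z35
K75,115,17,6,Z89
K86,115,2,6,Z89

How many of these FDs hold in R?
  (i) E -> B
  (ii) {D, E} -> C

(i) E -> B: every LHS value maps to a single RHS value — holds.
(ii) {D, E} -> C: (D=6, E=Z89): 3 rows → C takes values {17, 2} — violation — fails.
1 of the 2 dependencies holds.

1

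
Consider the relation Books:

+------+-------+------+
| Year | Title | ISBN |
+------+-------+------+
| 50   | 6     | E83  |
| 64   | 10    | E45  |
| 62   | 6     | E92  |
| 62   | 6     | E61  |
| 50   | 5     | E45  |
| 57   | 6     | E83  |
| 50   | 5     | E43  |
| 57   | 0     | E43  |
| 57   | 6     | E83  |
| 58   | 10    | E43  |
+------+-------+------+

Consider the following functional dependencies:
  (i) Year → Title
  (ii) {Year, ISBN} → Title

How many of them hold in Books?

(i) Year → Title: Year=50: 3 rows → Title takes values {6, 5} — violation; Year=57: 3 rows → Title takes values {6, 0} — violation — fails.
(ii) {Year, ISBN} → Title: every LHS value maps to a single RHS value — holds.
1 of the 2 dependencies holds.

1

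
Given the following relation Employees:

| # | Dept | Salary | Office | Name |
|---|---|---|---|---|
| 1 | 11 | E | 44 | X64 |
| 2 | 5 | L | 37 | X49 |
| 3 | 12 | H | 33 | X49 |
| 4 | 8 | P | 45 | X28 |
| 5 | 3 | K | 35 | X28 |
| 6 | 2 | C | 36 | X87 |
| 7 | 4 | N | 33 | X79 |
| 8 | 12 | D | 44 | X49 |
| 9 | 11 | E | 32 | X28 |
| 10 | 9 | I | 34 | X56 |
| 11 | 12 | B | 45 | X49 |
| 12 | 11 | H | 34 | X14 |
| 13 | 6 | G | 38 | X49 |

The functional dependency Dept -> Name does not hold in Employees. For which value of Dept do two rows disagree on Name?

Dept=11: rows 1, 9, 12 → Name takes values {X64, X28, X14} — violation
Dept=5: row 2 → Name = X49 ✓
Dept=12: rows 3, 8, 11 → Name = X49, X49, X49 ✓
Dept=8: row 4 → Name = X28 ✓
Dept=3: row 5 → Name = X28 ✓
Dept=2: row 6 → Name = X87 ✓
Dept=4: row 7 → Name = X79 ✓
Dept=9: row 10 → Name = X56 ✓
Dept=6: row 13 → Name = X49 ✓
The only Dept value with inconsistent Name is Dept=11.

11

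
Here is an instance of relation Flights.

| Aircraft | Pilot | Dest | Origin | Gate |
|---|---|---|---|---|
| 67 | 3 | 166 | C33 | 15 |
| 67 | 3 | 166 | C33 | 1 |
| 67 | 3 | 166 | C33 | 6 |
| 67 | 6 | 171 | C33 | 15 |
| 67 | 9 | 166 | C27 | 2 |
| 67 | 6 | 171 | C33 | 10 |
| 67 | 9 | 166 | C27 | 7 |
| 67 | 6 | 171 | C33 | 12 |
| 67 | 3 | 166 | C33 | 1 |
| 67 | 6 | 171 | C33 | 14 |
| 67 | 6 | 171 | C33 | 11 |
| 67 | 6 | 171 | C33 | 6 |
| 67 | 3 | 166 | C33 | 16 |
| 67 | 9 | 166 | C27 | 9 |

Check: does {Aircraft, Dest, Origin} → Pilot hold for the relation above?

Yes

(Aircraft=67, Dest=166, Origin=C33): 5 rows → Pilot = 3, 3, 3, 3, 3 ✓
(Aircraft=67, Dest=171, Origin=C33): 6 rows → Pilot = 6, 6, 6, 6, 6, 6 ✓
(Aircraft=67, Dest=166, Origin=C27): 3 rows → Pilot = 9, 9, 9 ✓
Every {Aircraft, Dest, Origin} value is associated with a single Pilot value, so {Aircraft, Dest, Origin} → Pilot holds.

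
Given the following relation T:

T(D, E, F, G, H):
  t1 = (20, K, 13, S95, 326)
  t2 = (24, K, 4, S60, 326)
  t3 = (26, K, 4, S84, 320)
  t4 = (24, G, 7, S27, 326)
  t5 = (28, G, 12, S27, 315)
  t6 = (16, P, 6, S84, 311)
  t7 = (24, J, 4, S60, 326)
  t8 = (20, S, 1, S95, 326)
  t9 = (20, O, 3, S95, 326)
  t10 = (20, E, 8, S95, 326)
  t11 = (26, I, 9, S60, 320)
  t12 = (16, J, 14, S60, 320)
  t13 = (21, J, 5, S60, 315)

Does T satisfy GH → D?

(G=S95, H=326): rows 1, 8, 9, 10 → D = 20, 20, 20, 20 ✓
(G=S60, H=326): rows 2, 7 → D = 24, 24 ✓
(G=S84, H=320): row 3 → D = 26 ✓
(G=S27, H=326): row 4 → D = 24 ✓
(G=S27, H=315): row 5 → D = 28 ✓
(G=S84, H=311): row 6 → D = 16 ✓
(G=S60, H=320): rows 11, 12 → D takes values {26, 16} — violation
(G=S60, H=315): row 13 → D = 21 ✓
Two rows agree on GH but differ on D, so GH → D does not hold.

No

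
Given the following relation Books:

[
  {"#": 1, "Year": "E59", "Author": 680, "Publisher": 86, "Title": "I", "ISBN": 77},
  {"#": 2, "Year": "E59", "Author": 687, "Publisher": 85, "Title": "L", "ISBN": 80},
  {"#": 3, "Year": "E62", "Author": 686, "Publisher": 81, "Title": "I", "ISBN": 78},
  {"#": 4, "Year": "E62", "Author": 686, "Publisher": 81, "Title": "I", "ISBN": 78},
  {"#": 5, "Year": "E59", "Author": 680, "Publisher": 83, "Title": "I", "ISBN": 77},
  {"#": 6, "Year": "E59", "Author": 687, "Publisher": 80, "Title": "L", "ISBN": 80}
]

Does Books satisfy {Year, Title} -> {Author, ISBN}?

Yes

(Year=E59, Title=I): rows 1, 5 → {Author,ISBN} = (680, 77), (680, 77) ✓
(Year=E59, Title=L): rows 2, 6 → {Author,ISBN} = (687, 80), (687, 80) ✓
(Year=E62, Title=I): rows 3, 4 → {Author,ISBN} = (686, 78), (686, 78) ✓
Every {Year, Title} value is associated with a single {Author, ISBN} value, so {Year, Title} -> {Author, ISBN} holds.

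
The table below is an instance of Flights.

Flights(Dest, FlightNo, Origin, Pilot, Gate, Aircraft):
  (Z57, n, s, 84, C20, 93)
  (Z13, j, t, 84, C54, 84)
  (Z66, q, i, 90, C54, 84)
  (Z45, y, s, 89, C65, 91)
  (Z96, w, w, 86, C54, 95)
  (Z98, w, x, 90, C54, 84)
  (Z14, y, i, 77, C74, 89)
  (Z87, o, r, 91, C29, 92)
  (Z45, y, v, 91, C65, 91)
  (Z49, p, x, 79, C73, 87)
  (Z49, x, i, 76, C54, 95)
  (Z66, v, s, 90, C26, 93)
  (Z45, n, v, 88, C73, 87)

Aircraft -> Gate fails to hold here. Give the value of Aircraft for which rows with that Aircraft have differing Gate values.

Aircraft=93: 2 rows → Gate takes values {C20, C26} — violation
Aircraft=84: 3 rows → Gate = C54, C54, C54 ✓
Aircraft=91: 2 rows → Gate = C65, C65 ✓
Aircraft=95: 2 rows → Gate = C54, C54 ✓
Aircraft=89: 1 row → Gate = C74 ✓
Aircraft=92: 1 row → Gate = C29 ✓
Aircraft=87: 2 rows → Gate = C73, C73 ✓
The only Aircraft value with inconsistent Gate is Aircraft=93.

93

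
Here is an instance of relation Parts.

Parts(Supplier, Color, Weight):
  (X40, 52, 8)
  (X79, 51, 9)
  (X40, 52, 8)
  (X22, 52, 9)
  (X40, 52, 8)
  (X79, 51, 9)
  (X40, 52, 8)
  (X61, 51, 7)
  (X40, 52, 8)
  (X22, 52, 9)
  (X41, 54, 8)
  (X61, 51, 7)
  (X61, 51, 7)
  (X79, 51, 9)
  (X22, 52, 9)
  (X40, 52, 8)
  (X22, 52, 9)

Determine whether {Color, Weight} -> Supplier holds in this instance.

(Color=52, Weight=8): 6 rows → Supplier = X40, X40, X40, X40, X40, X40 ✓
(Color=51, Weight=9): 3 rows → Supplier = X79, X79, X79 ✓
(Color=52, Weight=9): 4 rows → Supplier = X22, X22, X22, X22 ✓
(Color=51, Weight=7): 3 rows → Supplier = X61, X61, X61 ✓
(Color=54, Weight=8): 1 row → Supplier = X41 ✓
Every {Color, Weight} value is associated with a single Supplier value, so {Color, Weight} -> Supplier holds.

Yes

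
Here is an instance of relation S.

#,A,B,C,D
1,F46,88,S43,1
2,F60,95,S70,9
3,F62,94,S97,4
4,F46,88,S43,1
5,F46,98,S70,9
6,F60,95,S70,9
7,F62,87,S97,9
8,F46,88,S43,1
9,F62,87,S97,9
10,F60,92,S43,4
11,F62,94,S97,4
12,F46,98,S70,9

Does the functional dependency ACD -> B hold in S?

(A=F46, C=S43, D=1): rows 1, 4, 8 → B = 88, 88, 88 ✓
(A=F60, C=S70, D=9): rows 2, 6 → B = 95, 95 ✓
(A=F62, C=S97, D=4): rows 3, 11 → B = 94, 94 ✓
(A=F46, C=S70, D=9): rows 5, 12 → B = 98, 98 ✓
(A=F62, C=S97, D=9): rows 7, 9 → B = 87, 87 ✓
(A=F60, C=S43, D=4): row 10 → B = 92 ✓
Every ACD value is associated with a single B value, so ACD -> B holds.

Yes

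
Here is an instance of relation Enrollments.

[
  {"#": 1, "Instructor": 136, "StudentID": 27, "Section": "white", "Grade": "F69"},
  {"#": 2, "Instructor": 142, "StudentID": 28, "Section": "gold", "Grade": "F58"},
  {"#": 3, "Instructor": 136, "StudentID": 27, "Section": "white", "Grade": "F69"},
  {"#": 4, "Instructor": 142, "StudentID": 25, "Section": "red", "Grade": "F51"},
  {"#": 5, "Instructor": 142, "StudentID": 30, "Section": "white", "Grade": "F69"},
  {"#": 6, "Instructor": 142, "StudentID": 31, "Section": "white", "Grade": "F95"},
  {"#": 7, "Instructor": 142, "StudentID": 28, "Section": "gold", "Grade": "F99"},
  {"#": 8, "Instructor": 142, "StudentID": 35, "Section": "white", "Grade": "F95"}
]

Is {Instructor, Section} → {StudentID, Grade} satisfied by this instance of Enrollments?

(Instructor=136, Section=white): rows 1, 3 → {StudentID,Grade} = (27, F69), (27, F69) ✓
(Instructor=142, Section=gold): rows 2, 7 → {StudentID,Grade} takes values {(28, F58), (28, F99)} — violation
(Instructor=142, Section=red): row 4 → {StudentID,Grade} = (25, F51) ✓
(Instructor=142, Section=white): rows 5, 6, 8 → {StudentID,Grade} takes values {(30, F69), (31, F95), (35, F95)} — violation
Two rows agree on {Instructor, Section} but differ on {StudentID, Grade}, so {Instructor, Section} → {StudentID, Grade} does not hold.

No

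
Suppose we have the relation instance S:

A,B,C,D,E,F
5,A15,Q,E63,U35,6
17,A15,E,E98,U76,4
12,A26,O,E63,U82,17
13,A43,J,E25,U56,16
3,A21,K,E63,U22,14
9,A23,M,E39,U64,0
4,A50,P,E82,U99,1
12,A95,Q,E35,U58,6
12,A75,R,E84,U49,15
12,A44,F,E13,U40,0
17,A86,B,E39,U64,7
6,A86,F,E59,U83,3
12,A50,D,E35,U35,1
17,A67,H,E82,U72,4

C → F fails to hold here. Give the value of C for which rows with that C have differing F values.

C=Q: 2 rows → F = 6, 6 ✓
C=E: 1 row → F = 4 ✓
C=O: 1 row → F = 17 ✓
C=J: 1 row → F = 16 ✓
C=K: 1 row → F = 14 ✓
C=M: 1 row → F = 0 ✓
C=P: 1 row → F = 1 ✓
C=R: 1 row → F = 15 ✓
C=F: 2 rows → F takes values {0, 3} — violation
C=B: 1 row → F = 7 ✓
C=D: 1 row → F = 1 ✓
C=H: 1 row → F = 4 ✓
The only C value with inconsistent F is C=F.

F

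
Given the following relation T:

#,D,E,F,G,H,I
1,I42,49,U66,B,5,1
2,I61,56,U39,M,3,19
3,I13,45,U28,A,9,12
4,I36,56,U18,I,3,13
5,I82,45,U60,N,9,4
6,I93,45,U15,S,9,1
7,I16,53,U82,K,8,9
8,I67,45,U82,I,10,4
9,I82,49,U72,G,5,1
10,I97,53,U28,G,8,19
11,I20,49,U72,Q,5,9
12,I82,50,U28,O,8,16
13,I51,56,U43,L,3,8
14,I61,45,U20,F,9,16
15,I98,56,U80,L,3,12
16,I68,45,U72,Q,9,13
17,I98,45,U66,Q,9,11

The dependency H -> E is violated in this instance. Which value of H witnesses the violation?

H=5: rows 1, 9, 11 → E = 49, 49, 49 ✓
H=3: rows 2, 4, 13, 15 → E = 56, 56, 56, 56 ✓
H=9: rows 3, 5, 6, 14, 16, 17 → E = 45, 45, 45, 45, 45, 45 ✓
H=8: rows 7, 10, 12 → E takes values {53, 50} — violation
H=10: row 8 → E = 45 ✓
The only H value with inconsistent E is H=8.

8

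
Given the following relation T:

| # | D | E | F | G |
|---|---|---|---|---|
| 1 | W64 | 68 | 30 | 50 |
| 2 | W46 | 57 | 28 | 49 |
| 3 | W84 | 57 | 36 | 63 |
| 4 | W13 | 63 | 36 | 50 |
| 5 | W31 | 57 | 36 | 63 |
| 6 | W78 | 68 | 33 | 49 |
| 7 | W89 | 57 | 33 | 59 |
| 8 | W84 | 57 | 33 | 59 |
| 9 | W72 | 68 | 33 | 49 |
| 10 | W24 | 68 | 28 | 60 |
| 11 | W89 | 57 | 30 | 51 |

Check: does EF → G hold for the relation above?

(E=68, F=30): row 1 → G = 50 ✓
(E=57, F=28): row 2 → G = 49 ✓
(E=57, F=36): rows 3, 5 → G = 63, 63 ✓
(E=63, F=36): row 4 → G = 50 ✓
(E=68, F=33): rows 6, 9 → G = 49, 49 ✓
(E=57, F=33): rows 7, 8 → G = 59, 59 ✓
(E=68, F=28): row 10 → G = 60 ✓
(E=57, F=30): row 11 → G = 51 ✓
Every EF value is associated with a single G value, so EF → G holds.

Yes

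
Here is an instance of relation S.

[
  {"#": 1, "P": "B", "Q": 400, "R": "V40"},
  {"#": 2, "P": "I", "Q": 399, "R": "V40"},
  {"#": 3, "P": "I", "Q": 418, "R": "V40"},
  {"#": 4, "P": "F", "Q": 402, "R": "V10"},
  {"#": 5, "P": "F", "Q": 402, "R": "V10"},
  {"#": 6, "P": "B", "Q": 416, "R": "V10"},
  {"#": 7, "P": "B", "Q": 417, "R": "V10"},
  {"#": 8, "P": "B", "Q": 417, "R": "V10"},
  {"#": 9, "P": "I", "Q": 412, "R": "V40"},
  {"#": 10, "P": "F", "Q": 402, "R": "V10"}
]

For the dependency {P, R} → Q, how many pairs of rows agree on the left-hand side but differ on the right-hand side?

(P=I, R=V40): violating pairs (2,3), (2,9), (3,9) — 3 pairs.
(P=F, R=V10): all 3 rows agree on Q — 0 pairs.
(P=B, R=V10): violating pairs (6,7), (6,8) — 2 pairs.

5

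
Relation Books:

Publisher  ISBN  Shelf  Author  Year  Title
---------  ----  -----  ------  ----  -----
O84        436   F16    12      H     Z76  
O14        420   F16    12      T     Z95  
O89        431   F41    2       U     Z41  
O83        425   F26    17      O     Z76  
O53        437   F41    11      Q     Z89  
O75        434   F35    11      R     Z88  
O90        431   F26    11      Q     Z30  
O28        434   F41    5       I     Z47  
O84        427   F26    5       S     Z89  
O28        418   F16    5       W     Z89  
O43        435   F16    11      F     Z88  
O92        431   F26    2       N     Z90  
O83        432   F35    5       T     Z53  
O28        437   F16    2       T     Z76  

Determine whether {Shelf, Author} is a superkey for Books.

Two distinct rows share (Shelf=F16, Author=12), so {Shelf, Author} does not determine every attribute — not a superkey.

No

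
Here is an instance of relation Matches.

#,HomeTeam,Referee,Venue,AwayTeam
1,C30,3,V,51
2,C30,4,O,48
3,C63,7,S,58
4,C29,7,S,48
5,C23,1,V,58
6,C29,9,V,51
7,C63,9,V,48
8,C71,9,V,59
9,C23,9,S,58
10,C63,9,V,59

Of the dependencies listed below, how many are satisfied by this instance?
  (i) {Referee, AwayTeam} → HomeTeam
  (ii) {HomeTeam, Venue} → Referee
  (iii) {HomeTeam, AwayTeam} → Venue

1

(i) {Referee, AwayTeam} → HomeTeam: (Referee=9, AwayTeam=59): rows 8, 10 → HomeTeam takes values {C71, C63} — violation — fails.
(ii) {HomeTeam, Venue} → Referee: every LHS value maps to a single RHS value — holds.
(iii) {HomeTeam, AwayTeam} → Venue: (HomeTeam=C23, AwayTeam=58): rows 5, 9 → Venue takes values {V, S} — violation — fails.
1 of the 3 dependencies holds.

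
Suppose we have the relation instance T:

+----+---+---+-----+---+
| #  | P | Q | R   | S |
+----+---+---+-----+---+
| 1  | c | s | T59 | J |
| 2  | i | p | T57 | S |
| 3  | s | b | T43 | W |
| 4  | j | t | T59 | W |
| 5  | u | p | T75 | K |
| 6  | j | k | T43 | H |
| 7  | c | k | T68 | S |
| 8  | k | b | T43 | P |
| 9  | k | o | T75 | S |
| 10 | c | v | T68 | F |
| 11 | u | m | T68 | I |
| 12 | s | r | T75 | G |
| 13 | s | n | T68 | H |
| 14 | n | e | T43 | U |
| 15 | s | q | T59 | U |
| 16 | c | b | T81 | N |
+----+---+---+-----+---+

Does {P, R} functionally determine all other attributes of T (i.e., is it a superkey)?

No

Rows 7 and 10 have the same {P, R} value (P=c, R=T68) but are distinct tuples, so {P, R} does not determine every attribute — not a superkey.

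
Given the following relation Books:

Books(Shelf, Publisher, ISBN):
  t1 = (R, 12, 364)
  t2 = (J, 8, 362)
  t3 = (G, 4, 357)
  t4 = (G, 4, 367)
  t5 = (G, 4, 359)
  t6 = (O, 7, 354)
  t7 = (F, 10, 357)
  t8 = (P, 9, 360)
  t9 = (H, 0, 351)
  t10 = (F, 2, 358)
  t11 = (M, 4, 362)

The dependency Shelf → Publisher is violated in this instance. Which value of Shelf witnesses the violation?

Shelf=R: row 1 → Publisher = 12 ✓
Shelf=J: row 2 → Publisher = 8 ✓
Shelf=G: rows 3, 4, 5 → Publisher = 4, 4, 4 ✓
Shelf=O: row 6 → Publisher = 7 ✓
Shelf=F: rows 7, 10 → Publisher takes values {10, 2} — violation
Shelf=P: row 8 → Publisher = 9 ✓
Shelf=H: row 9 → Publisher = 0 ✓
Shelf=M: row 11 → Publisher = 4 ✓
The only Shelf value with inconsistent Publisher is Shelf=F.

F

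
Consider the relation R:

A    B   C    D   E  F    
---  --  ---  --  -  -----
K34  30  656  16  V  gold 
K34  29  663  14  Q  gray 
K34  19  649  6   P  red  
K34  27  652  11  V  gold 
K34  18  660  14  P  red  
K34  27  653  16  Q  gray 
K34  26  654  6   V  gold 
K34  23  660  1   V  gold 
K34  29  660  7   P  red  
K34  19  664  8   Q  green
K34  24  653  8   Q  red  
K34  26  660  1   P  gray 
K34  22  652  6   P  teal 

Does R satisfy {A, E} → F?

(A=K34, E=V): 4 rows → F = gold, gold, gold, gold ✓
(A=K34, E=Q): 4 rows → F takes values {gray, green, red} — violation
(A=K34, E=P): 5 rows → F takes values {red, gray, teal} — violation
Two rows agree on {A, E} but differ on F, so {A, E} → F does not hold.

No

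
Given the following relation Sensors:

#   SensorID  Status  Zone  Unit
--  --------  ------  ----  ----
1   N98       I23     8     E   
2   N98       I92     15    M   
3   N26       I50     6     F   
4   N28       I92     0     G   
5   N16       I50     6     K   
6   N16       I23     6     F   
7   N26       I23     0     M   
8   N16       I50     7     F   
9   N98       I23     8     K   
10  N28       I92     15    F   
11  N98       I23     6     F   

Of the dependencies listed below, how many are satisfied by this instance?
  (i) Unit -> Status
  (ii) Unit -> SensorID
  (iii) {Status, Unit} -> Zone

(i) Unit -> Status: Unit=M: rows 2, 7 → Status takes values {I92, I23} — violation; Unit=F: rows 3, 6, 8, 10, 11 → Status takes values {I50, I23, I92} — violation; Unit=K: rows 5, 9 → Status takes values {I50, I23} — violation — fails.
(ii) Unit -> SensorID: Unit=M: rows 2, 7 → SensorID takes values {N98, N26} — violation; Unit=F: rows 3, 6, 8, 10, 11 → SensorID takes values {N26, N16, N28, N98} — violation; Unit=K: rows 5, 9 → SensorID takes values {N16, N98} — violation — fails.
(iii) {Status, Unit} -> Zone: (Status=I50, Unit=F): rows 3, 8 → Zone takes values {6, 7} — violation — fails.
None of the 3 dependencies hold.

0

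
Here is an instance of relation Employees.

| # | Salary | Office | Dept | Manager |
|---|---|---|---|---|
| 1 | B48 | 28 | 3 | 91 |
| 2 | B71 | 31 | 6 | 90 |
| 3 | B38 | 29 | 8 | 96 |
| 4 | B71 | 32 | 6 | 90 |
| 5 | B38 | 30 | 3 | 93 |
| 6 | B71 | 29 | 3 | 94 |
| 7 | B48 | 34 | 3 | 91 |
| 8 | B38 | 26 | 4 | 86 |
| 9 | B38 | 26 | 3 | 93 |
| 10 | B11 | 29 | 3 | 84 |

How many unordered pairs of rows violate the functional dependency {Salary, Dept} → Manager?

0

(Salary=B48, Dept=3): all 2 rows agree on Manager — 0 pairs.
(Salary=B71, Dept=6): all 2 rows agree on Manager — 0 pairs.
(Salary=B38, Dept=3): all 2 rows agree on Manager — 0 pairs.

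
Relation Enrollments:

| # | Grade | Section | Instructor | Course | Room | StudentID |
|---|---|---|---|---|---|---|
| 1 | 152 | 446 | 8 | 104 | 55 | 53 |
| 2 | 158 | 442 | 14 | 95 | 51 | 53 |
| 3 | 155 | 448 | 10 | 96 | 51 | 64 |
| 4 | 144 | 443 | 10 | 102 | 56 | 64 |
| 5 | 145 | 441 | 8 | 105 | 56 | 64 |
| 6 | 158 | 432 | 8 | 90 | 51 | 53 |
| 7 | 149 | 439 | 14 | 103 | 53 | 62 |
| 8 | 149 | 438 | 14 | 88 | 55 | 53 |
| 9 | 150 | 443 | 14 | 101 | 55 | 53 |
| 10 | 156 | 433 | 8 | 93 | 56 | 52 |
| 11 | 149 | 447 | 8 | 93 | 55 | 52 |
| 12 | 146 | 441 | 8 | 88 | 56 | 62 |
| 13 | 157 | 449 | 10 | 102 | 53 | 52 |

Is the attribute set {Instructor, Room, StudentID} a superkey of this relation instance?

No

Rows 8 and 9 have the same {Instructor, Room, StudentID} value (Instructor=14, Room=55, StudentID=53) but are distinct tuples, so {Instructor, Room, StudentID} does not determine every attribute — not a superkey.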